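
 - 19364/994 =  - 9682/497  =  - 19.48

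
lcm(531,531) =531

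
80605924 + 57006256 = 137612180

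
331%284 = 47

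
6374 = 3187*2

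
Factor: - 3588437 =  - 23^1 *156019^1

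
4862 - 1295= 3567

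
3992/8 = 499 = 499.00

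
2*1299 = 2598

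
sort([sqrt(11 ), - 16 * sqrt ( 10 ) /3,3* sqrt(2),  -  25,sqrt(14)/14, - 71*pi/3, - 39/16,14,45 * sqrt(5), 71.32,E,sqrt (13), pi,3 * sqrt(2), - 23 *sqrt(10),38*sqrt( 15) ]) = [ - 71*pi/3, - 23*sqrt( 10 ), - 25, - 16 *sqrt(10)/3, - 39/16,  sqrt( 14)/14 , E,pi,sqrt(11),sqrt( 13),3*sqrt(2),3 * sqrt( 2),14,71.32,45*sqrt(5 ),38 * sqrt(15) ]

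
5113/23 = 222+7/23=222.30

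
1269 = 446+823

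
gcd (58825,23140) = 65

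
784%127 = 22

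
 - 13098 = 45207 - 58305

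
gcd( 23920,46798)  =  2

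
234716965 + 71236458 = 305953423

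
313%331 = 313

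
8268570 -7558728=709842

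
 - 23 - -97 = 74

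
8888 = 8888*1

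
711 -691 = 20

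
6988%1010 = 928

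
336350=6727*50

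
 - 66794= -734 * 91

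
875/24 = 36 + 11/24  =  36.46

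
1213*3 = 3639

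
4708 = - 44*(- 107 )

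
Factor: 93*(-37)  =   - 3441 =- 3^1*31^1 * 37^1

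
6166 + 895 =7061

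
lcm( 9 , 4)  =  36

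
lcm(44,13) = 572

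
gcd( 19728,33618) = 6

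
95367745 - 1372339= 93995406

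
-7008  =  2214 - 9222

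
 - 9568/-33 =289 + 31/33 = 289.94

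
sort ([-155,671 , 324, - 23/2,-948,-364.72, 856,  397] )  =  [-948 , - 364.72,-155, - 23/2,324,397,671,856 ]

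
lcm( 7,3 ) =21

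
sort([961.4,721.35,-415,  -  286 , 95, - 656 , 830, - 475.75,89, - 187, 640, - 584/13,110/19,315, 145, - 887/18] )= [ - 656, - 475.75,  -  415, - 286, - 187, - 887/18, - 584/13,110/19,89, 95 , 145,315,640, 721.35,830,  961.4 ] 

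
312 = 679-367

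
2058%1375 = 683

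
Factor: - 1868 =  - 2^2 * 467^1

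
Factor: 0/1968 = 0^1 = 0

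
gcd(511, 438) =73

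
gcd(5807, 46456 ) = 5807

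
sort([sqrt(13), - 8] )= [ - 8, sqrt( 13)]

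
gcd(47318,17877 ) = 59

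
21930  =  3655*6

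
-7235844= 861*(-8404 )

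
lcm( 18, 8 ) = 72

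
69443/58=69443/58 = 1197.29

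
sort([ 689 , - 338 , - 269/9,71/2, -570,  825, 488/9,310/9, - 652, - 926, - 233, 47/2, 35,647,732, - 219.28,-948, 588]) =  [ - 948, - 926, - 652, - 570, - 338, - 233, - 219.28, - 269/9,47/2,310/9 , 35, 71/2, 488/9, 588,647, 689,  732, 825]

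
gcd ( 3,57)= 3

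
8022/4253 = 1 +3769/4253 = 1.89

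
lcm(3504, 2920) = 17520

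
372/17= 21 + 15/17 = 21.88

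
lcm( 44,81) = 3564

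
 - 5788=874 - 6662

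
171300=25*6852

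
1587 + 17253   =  18840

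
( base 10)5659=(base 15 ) 1A24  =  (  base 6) 42111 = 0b1011000011011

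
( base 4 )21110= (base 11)4A2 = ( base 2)1001010100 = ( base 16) 254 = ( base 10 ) 596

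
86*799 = 68714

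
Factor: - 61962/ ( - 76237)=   2^1*3^1 * 7^(-1)* 23^1*449^1 *10891^( - 1) 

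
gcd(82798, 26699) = 1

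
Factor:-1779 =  - 3^1*593^1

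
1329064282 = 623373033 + 705691249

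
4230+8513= 12743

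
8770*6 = 52620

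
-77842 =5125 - 82967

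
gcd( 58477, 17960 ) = 1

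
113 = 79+34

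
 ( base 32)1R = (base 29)21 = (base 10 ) 59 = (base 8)73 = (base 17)38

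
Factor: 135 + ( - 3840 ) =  - 3^1 * 5^1*13^1*19^1 = - 3705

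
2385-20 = 2365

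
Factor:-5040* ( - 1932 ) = 2^6* 3^3 *5^1 * 7^2*23^1 = 9737280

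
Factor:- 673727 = - 17^1* 39631^1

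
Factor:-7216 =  - 2^4*11^1*  41^1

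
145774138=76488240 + 69285898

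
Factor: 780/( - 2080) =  - 2^( - 3) * 3^1 = - 3/8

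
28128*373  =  10491744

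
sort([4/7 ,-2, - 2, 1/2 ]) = [ - 2, - 2, 1/2,  4/7 ]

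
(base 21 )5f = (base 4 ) 1320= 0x78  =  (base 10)120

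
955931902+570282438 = 1526214340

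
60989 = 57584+3405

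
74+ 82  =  156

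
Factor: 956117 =37^1*25841^1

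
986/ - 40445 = - 986/40445 = - 0.02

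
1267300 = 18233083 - 16965783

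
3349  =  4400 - 1051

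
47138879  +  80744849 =127883728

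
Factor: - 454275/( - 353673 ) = 5^2*673^1*13099^(-1 ) = 16825/13099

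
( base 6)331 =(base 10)127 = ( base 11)106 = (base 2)1111111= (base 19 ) 6D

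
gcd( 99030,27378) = 6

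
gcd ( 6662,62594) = 2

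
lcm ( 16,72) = 144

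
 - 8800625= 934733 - 9735358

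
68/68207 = 68/68207 = 0.00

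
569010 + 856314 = 1425324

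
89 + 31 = 120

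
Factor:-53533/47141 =-59^(-1)*67^1= - 67/59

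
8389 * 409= 3431101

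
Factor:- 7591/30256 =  - 2^ (-4)*  31^( - 1 )*61^(- 1)*7591^1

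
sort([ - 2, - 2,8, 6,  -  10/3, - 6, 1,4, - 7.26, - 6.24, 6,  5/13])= [  -  7.26, - 6.24, - 6,-10/3, - 2, - 2, 5/13, 1,4, 6, 6, 8 ]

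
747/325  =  747/325 = 2.30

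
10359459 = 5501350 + 4858109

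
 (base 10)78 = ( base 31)2G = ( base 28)2M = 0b1001110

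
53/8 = 53/8 = 6.62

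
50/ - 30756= - 1 + 15353/15378 = - 0.00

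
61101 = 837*73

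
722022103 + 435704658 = 1157726761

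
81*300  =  24300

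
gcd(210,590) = 10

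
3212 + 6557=9769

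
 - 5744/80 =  - 359/5 =- 71.80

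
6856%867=787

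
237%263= 237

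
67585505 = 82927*815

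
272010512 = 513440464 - 241429952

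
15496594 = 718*21583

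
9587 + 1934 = 11521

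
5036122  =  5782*871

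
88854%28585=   3099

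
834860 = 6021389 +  - 5186529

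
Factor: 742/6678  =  3^(  -  2 ) = 1/9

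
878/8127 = 878/8127 = 0.11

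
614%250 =114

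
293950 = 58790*5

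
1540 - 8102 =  - 6562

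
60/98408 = 15/24602   =  0.00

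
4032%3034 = 998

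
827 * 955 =789785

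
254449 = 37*6877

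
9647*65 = 627055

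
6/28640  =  3/14320 = 0.00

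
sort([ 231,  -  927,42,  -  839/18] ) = [ - 927 , - 839/18, 42, 231 ] 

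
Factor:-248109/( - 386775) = 433/675 = 3^( - 3)*5^( - 2)*433^1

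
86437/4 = 86437/4 = 21609.25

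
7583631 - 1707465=5876166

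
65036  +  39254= 104290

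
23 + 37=60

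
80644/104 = 20161/26=   775.42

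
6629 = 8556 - 1927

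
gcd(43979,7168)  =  1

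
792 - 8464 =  - 7672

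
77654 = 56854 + 20800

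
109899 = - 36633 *( - 3)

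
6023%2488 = 1047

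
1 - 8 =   -  7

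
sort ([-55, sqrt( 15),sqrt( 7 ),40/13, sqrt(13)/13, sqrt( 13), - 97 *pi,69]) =[ - 97*pi,-55,sqrt ( 13) /13,sqrt( 7), 40/13 , sqrt( 13 ),  sqrt( 15), 69]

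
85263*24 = 2046312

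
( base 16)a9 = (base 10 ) 169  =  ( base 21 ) 81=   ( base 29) 5O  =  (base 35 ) 4t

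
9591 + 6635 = 16226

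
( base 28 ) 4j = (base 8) 203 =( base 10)131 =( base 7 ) 245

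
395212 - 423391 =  - 28179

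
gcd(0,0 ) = 0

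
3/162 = 1/54 =0.02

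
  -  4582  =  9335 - 13917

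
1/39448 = 1/39448 = 0.00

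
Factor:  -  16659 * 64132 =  - 1068374988 = - 2^2*3^3*617^1*16033^1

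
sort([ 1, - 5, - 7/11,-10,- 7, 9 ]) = [-10, - 7, - 5, - 7/11, 1,9] 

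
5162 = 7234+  - 2072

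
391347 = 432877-41530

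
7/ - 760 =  - 7/760  =  - 0.01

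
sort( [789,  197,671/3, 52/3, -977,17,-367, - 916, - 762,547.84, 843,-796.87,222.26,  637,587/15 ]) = [- 977,-916  , - 796.87, - 762, - 367,17,  52/3, 587/15,  197 , 222.26,  671/3,547.84, 637, 789,  843 ]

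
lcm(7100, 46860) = 234300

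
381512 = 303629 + 77883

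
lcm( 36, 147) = 1764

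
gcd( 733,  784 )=1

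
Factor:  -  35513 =-17^1*2089^1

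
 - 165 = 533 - 698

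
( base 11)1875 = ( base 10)2381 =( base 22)4k5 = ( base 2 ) 100101001101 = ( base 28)311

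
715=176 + 539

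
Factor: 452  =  2^2*113^1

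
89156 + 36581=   125737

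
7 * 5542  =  38794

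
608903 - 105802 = 503101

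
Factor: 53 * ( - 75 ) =-3^1*5^2*53^1 = - 3975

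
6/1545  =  2/515 = 0.00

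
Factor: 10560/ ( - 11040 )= - 2^1*11^1*23^( - 1 ) = - 22/23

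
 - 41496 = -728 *57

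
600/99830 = 60/9983= 0.01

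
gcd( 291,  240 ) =3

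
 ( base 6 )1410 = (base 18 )126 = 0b101101110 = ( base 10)366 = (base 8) 556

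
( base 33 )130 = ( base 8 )2244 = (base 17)41F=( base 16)4A4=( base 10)1188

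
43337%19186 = 4965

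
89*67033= 5965937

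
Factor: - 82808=  -  2^3* 11^1*941^1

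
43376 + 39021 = 82397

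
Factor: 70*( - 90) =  - 2^2*3^2*5^2*7^1 = - 6300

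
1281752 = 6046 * 212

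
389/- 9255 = -1 + 8866/9255 = -0.04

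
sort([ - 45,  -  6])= [ - 45, - 6]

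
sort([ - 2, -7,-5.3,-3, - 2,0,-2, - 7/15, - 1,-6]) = [ - 7, - 6, - 5.3 , - 3, - 2,- 2, - 2,-1,-7/15,0 ]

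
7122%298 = 268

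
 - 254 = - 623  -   - 369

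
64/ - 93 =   -  64/93=- 0.69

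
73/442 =73/442 = 0.17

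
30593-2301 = 28292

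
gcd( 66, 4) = 2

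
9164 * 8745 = 80139180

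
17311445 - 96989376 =  -  79677931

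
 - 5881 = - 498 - 5383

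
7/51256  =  7/51256= 0.00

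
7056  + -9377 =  - 2321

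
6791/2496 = 6791/2496 = 2.72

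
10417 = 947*11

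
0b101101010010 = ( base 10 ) 2898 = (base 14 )10b0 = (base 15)cd3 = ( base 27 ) 3Q9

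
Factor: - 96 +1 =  - 95 = -5^1*19^1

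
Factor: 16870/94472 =2^( - 2)*5^1*7^( - 1) = 5/28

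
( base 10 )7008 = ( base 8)15540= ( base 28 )8q8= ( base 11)52A1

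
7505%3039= 1427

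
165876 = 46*3606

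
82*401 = 32882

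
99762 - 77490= 22272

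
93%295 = 93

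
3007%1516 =1491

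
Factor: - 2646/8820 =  - 2^( - 1 )*3^1*5^ ( - 1 ) = - 3/10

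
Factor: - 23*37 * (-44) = 37444=2^2*11^1  *23^1*37^1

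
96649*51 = 4929099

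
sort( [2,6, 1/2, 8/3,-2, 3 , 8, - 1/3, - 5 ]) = [ -5,-2,  -  1/3,  1/2,2,8/3,3,6,8 ] 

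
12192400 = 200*60962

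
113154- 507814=-394660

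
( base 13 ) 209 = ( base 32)ar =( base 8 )533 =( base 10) 347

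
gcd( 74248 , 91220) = 4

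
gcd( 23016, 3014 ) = 274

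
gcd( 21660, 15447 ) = 57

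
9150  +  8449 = 17599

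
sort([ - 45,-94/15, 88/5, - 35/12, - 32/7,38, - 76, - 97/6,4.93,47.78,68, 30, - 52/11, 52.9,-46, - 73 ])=[ - 76, - 73, - 46, - 45, - 97/6, - 94/15,-52/11, - 32/7, - 35/12 , 4.93, 88/5,30,38,47.78, 52.9, 68]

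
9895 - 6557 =3338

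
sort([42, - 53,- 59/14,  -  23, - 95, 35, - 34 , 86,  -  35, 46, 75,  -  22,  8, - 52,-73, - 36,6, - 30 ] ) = [ - 95 , - 73,  -  53, - 52, - 36, - 35, - 34, - 30, - 23, - 22, - 59/14, 6,8, 35,42, 46,75,86]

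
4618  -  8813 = -4195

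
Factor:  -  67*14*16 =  - 15008= - 2^5*7^1*67^1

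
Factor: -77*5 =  - 5^1 * 7^1*11^1=- 385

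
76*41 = 3116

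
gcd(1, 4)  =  1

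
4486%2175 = 136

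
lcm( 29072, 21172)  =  1947824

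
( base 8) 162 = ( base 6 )310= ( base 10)114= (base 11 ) A4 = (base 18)66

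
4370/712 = 2185/356  =  6.14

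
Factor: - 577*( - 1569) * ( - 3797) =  - 3^1*523^1*  577^1*3797^1=   - 3437473461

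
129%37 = 18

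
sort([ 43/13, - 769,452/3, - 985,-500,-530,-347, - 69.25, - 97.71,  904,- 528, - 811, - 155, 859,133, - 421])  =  [-985,-811, - 769 ,-530, - 528 , - 500 ,- 421, - 347,  -  155,  -  97.71, - 69.25 , 43/13 , 133,452/3,859,904 ] 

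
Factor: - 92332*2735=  - 2^2 * 5^1*41^1*547^1 * 563^1 = - 252528020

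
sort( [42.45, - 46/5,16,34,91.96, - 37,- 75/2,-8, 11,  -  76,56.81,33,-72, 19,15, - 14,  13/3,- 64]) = [ - 76, - 72, - 64 ,-75/2,-37,  -  14,-46/5,  -  8,13/3, 11,15,16,19, 33,34, 42.45 , 56.81, 91.96]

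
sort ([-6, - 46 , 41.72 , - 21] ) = [-46, - 21, - 6,41.72]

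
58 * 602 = 34916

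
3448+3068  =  6516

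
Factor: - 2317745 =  - 5^1*463549^1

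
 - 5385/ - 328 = 5385/328 = 16.42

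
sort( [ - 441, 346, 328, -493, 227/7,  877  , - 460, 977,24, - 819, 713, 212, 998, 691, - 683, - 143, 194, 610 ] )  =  [ - 819, - 683, -493, - 460, - 441,-143, 24, 227/7 , 194, 212,328,346,610 , 691, 713, 877, 977,998 ] 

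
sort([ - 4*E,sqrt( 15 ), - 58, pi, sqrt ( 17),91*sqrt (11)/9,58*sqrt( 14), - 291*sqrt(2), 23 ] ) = [ - 291*sqrt(2), - 58, - 4*E,pi,sqrt( 15), sqrt(17),23,91*sqrt( 11)/9 , 58*sqrt( 14)]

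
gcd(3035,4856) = 607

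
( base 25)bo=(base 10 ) 299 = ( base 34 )8r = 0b100101011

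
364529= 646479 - 281950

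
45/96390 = 1/2142 = 0.00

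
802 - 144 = 658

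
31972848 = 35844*892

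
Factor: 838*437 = 366206 = 2^1 * 19^1*23^1*419^1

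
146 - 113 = 33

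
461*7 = 3227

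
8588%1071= 20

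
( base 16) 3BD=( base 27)18c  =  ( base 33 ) t0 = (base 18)2H3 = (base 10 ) 957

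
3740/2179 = 3740/2179  =  1.72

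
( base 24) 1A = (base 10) 34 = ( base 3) 1021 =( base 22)1C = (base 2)100010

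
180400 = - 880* ( - 205) 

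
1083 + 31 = 1114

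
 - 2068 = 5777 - 7845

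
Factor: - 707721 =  - 3^1*7^1*67^1*503^1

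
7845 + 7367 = 15212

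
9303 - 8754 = 549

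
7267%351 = 247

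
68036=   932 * 73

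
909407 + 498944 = 1408351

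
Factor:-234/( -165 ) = 2^1*3^1*5^( - 1) * 11^(-1)*13^1 = 78/55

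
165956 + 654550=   820506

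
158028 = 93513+64515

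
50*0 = 0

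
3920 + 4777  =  8697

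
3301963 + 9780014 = 13081977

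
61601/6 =61601/6 = 10266.83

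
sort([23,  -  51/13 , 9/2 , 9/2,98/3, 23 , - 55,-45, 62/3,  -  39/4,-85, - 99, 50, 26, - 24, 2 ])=[ - 99,-85 , - 55, - 45, - 24, - 39/4, -51/13, 2, 9/2, 9/2, 62/3, 23, 23,26,98/3, 50 ]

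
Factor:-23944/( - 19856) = 41/34=2^( - 1 )*17^(-1 )*41^1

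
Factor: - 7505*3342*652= - 16353274920=- 2^3*3^1 * 5^1*19^1*79^1*163^1 *557^1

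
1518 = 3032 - 1514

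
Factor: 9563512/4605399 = 2^3*3^( - 2)*7^1*170777^1*511711^( - 1 )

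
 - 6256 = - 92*68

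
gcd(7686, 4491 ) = 9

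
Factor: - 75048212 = -2^2*53^1*354001^1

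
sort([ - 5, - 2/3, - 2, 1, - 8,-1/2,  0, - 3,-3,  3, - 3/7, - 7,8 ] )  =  [ - 8, - 7,-5, - 3 ,-3, - 2, - 2/3, - 1/2, - 3/7 , 0, 1, 3, 8]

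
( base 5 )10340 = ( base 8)1320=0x2d0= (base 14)396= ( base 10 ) 720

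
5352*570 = 3050640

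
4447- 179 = 4268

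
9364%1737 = 679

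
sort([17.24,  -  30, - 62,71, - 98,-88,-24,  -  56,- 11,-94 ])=[-98, - 94 , - 88,-62, - 56,-30, - 24,-11, 17.24,  71 ]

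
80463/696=26821/232 = 115.61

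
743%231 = 50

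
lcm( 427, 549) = 3843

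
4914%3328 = 1586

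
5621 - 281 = 5340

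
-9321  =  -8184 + -1137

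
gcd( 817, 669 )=1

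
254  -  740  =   - 486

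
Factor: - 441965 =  - 5^1*37^1*2389^1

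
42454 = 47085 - 4631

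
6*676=4056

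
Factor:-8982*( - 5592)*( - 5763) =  - 2^4*3^4*17^1*113^1 *233^1 * 499^1=- 289460183472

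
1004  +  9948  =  10952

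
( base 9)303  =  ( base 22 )b4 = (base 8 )366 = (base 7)501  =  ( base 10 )246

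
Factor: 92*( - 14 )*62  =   - 2^4*7^1*23^1*31^1 = - 79856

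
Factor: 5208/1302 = 4 = 2^2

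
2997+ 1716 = 4713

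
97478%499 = 173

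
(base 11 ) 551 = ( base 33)K1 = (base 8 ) 1225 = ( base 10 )661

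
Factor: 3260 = 2^2*5^1*163^1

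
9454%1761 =649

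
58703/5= 58703/5 = 11740.60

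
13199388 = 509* 25932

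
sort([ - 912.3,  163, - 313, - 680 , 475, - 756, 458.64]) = [ - 912.3, - 756, - 680, - 313, 163 , 458.64,  475 ] 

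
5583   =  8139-2556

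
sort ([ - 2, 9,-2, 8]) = [-2, - 2, 8  ,  9]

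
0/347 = 0 = 0.00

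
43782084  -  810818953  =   - 767036869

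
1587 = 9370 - 7783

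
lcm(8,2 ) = 8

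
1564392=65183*24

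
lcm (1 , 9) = 9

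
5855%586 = 581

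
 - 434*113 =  -49042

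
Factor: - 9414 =  -  2^1*3^2*523^1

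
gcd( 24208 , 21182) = 3026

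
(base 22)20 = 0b101100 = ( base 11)40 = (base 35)19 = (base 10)44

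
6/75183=2/25061=0.00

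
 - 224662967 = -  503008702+278345735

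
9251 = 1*9251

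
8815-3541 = 5274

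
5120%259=199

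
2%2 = 0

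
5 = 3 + 2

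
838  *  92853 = 77810814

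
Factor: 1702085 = 5^1*7^1*11^1 * 4421^1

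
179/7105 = 179/7105=0.03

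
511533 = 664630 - 153097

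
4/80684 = 1/20171  =  0.00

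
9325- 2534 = 6791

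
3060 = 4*765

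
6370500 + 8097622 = 14468122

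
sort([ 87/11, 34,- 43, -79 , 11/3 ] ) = [ - 79, - 43,  11/3 , 87/11 , 34]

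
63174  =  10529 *6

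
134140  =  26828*5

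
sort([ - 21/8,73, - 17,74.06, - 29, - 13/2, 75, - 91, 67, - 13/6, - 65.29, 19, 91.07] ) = [ - 91, - 65.29,-29, - 17, - 13/2, - 21/8, - 13/6, 19,67,  73, 74.06,75,91.07]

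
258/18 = 14+1/3 = 14.33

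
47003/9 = 47003/9 = 5222.56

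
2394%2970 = 2394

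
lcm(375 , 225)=1125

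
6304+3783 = 10087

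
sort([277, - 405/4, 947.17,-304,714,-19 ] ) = [- 304,- 405/4, - 19,277, 714, 947.17]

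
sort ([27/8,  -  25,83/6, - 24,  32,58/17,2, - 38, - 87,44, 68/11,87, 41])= [ - 87, - 38, - 25, - 24,2,27/8,58/17,68/11, 83/6,32, 41,44, 87 ]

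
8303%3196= 1911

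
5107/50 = 5107/50 = 102.14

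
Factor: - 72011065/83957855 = -14402213/16791571=- 7^1*17^1 * 37^1*71^ (  -  2)*3271^1 *3331^( - 1)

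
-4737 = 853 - 5590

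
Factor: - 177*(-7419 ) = 3^2*59^1*2473^1 = 1313163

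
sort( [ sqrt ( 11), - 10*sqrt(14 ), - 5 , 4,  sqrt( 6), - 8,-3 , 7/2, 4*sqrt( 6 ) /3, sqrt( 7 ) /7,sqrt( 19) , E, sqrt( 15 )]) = [ - 10 *sqrt( 14), - 8,-5, - 3 , sqrt( 7) /7,sqrt( 6), E, 4*sqrt( 6) /3, sqrt(11),7/2,sqrt( 15), 4 , sqrt( 19) ]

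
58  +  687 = 745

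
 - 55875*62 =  - 3464250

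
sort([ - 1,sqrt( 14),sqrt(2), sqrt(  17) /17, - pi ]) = [ - pi, - 1, sqrt( 17 ) /17,sqrt( 2 ),sqrt( 14) ]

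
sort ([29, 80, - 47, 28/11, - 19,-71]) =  [-71,-47,-19,  28/11, 29, 80 ]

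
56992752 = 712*80046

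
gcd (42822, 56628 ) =234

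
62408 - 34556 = 27852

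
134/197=134/197   =  0.68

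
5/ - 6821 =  - 1+6816/6821 = - 0.00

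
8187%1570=337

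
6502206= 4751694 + 1750512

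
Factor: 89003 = 89003^1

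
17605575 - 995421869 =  - 977816294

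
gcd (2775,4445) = 5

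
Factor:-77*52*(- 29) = 116116 =2^2*7^1*11^1*13^1*  29^1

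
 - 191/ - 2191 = 191/2191= 0.09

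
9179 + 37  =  9216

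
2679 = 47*57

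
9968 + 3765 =13733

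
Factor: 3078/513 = 6 = 2^1 * 3^1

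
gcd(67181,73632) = 1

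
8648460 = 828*10445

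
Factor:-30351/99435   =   - 10117/33145 = -5^(-1)*7^(- 1 )*67^1*151^1*947^(-1)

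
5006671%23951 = 912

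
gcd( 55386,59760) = 18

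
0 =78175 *0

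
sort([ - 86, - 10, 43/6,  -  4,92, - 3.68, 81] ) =[-86, - 10,-4,  -  3.68,43/6,  81, 92 ]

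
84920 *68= 5774560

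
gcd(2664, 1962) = 18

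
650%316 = 18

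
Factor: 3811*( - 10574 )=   -  40297514 = - 2^1*17^1*37^1*103^1*311^1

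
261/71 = 261/71 = 3.68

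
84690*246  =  20833740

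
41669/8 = 41669/8 = 5208.62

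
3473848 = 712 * 4879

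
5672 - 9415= - 3743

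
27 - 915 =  - 888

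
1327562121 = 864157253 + 463404868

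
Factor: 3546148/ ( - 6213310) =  - 1773074/3106655 = - 2^1*5^(  -  1 )*367^( - 1)*1693^(-1 )*886537^1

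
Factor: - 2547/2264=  - 9/8 = - 2^(  -  3) * 3^2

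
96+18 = 114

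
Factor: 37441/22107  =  3^( - 1 )*7369^( - 1 )*37441^1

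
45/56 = 45/56 =0.80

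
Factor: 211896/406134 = 2^2 * 3^1 * 23^(  -  1) = 12/23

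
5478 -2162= 3316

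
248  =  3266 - 3018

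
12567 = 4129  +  8438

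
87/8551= 87/8551= 0.01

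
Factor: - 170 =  - 2^1 * 5^1*17^1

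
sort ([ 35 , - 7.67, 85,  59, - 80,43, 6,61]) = [ - 80, - 7.67, 6, 35, 43, 59,61,85 ]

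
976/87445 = 976/87445  =  0.01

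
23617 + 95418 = 119035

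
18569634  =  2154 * 8621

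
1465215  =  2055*713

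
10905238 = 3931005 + 6974233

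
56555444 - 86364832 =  - 29809388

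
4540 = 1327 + 3213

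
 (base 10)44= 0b101100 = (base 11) 40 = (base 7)62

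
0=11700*0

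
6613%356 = 205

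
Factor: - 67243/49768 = - 2^( - 3)*11^1*6113^1*6221^ (-1) 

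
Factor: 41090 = 2^1*5^1*7^1*587^1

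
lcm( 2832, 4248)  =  8496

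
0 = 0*34745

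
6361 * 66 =419826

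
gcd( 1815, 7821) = 33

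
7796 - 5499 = 2297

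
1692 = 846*2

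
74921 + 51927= 126848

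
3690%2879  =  811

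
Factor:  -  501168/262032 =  - 103^ (  -  1)*197^1 = -197/103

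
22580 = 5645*4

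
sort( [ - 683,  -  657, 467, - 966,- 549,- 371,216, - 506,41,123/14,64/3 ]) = [ - 966,  -  683 , - 657, - 549,-506, - 371,123/14,64/3,41,216, 467]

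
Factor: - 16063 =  - 16063^1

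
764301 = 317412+446889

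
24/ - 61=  - 24/61 =- 0.39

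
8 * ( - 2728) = -21824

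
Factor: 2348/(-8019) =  - 2^2*3^ ( - 6)*11^( -1)*587^1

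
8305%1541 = 600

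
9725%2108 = 1293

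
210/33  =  70/11 = 6.36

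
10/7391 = 10/7391 = 0.00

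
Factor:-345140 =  - 2^2*5^1 * 17257^1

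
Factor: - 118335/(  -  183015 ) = 161/249 = 3^( - 1 ) * 7^1*23^1 *83^(-1 ) 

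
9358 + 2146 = 11504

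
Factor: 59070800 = 2^4*5^2*59^1 *2503^1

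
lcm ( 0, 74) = 0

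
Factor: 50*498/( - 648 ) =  - 2075/54= - 2^( - 1)*3^( - 3)*5^2 * 83^1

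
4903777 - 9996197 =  - 5092420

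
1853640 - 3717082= - 1863442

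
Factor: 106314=2^1*3^1 * 13^1* 29^1  *  47^1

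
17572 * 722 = 12686984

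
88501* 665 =58853165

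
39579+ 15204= 54783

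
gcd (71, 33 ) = 1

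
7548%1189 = 414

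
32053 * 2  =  64106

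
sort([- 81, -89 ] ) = [  -  89 , - 81 ] 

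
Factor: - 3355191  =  - 3^2*  7^1*19^1*2803^1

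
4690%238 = 168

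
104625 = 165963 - 61338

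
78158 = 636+77522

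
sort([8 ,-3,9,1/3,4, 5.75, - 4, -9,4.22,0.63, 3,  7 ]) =[- 9,-4,  -  3, 1/3,0.63,3,  4,4.22,5.75, 7,8, 9]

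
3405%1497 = 411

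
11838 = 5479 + 6359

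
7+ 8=15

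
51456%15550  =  4806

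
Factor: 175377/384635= 3^1 * 5^( - 1)*43^ ( - 1 )*53^1 * 1103^1* 1789^( - 1)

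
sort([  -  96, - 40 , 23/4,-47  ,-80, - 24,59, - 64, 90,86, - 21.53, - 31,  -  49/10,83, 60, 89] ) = [ - 96, - 80, - 64, - 47, - 40,-31, - 24,-21.53, - 49/10,  23/4, 59, 60,  83,  86, 89 , 90] 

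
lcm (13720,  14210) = 397880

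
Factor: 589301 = 257^1 *2293^1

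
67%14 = 11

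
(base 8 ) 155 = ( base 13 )85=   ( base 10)109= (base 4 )1231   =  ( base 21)54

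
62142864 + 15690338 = 77833202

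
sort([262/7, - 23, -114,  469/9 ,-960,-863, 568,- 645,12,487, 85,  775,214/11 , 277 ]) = [-960, - 863, - 645, - 114, - 23,12, 214/11,  262/7,469/9, 85, 277,487,  568, 775 ] 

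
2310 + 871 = 3181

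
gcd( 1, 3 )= 1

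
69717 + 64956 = 134673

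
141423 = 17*8319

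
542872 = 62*8756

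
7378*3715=27409270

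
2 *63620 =127240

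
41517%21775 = 19742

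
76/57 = 1 + 1/3 = 1.33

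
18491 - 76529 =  - 58038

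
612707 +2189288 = 2801995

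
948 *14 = 13272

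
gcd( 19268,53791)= 1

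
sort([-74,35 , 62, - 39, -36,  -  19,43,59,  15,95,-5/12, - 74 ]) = [-74, - 74, - 39, - 36,-19, - 5/12, 15, 35, 43,59,62,95]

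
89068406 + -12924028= 76144378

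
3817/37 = 3817/37=103.16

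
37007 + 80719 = 117726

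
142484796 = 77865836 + 64618960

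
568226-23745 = 544481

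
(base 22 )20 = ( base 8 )54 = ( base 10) 44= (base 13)35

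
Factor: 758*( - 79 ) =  - 59882 = -2^1*79^1*379^1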